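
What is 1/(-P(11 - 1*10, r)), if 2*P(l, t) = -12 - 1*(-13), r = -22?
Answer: -2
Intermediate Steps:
P(l, t) = ½ (P(l, t) = (-12 - 1*(-13))/2 = (-12 + 13)/2 = (½)*1 = ½)
1/(-P(11 - 1*10, r)) = 1/(-1*½) = 1/(-½) = -2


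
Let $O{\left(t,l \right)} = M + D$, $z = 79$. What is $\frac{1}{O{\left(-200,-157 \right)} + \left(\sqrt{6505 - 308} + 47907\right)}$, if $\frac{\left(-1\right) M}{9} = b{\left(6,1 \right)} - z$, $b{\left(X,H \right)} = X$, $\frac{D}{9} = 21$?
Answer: $\frac{48753}{2376848812} - \frac{\sqrt{6197}}{2376848812} \approx 2.0479 \cdot 10^{-5}$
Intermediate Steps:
$D = 189$ ($D = 9 \cdot 21 = 189$)
$M = 657$ ($M = - 9 \left(6 - 79\right) = \left(-9\right) \left(-73\right) = 657$)
$O{\left(t,l \right)} = 846$ ($O{\left(t,l \right)} = 657 + 189 = 846$)
$\frac{1}{O{\left(-200,-157 \right)} + \left(\sqrt{6505 - 308} + 47907\right)} = \frac{1}{846 + \left(\sqrt{6505 - 308} + 47907\right)} = \frac{1}{846 + \left(\sqrt{6197} + 47907\right)} = \frac{1}{846 + \left(47907 + \sqrt{6197}\right)} = \frac{1}{48753 + \sqrt{6197}}$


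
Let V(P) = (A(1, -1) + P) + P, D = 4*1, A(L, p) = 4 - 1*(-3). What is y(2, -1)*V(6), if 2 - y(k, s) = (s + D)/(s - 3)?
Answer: 209/4 ≈ 52.250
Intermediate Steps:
A(L, p) = 7 (A(L, p) = 4 + 3 = 7)
D = 4
y(k, s) = 2 - (4 + s)/(-3 + s) (y(k, s) = 2 - (s + 4)/(s - 3) = 2 - (4 + s)/(-3 + s))
V(P) = 7 + 2*P (V(P) = (7 + P) + P = 7 + 2*P)
y(2, -1)*V(6) = ((-10 - 1)/(-3 - 1))*(7 + 2*6) = (-11/(-4))*(7 + 12) = -¼*(-11)*19 = (11/4)*19 = 209/4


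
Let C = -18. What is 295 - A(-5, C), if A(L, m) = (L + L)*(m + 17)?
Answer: 285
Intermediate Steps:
A(L, m) = 2*L*(17 + m) (A(L, m) = (2*L)*(17 + m) = 2*L*(17 + m))
295 - A(-5, C) = 295 - 2*(-5)*(17 - 18) = 295 - 2*(-5)*(-1) = 295 - 1*10 = 295 - 10 = 285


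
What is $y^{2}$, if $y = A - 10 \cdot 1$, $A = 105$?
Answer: $9025$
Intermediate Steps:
$y = 95$ ($y = 105 - 10 \cdot 1 = 105 - 10 = 95$)
$y^{2} = 95^{2} = 9025$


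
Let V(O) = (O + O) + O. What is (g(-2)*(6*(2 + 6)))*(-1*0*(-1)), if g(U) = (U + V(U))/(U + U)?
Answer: 0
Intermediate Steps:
V(O) = 3*O (V(O) = 2*O + O = 3*O)
g(U) = 2 (g(U) = (U + 3*U)/(U + U) = (4*U)/((2*U)) = (4*U)*(1/(2*U)) = 2)
(g(-2)*(6*(2 + 6)))*(-1*0*(-1)) = (2*(6*(2 + 6)))*(-1*0*(-1)) = (2*(6*8))*(0*(-1)) = (2*48)*0 = 96*0 = 0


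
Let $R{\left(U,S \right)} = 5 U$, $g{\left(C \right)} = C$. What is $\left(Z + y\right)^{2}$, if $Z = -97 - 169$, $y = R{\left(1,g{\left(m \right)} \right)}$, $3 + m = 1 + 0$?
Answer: $68121$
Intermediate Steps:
$m = -2$ ($m = -3 + \left(1 + 0\right) = -3 + 1 = -2$)
$y = 5$ ($y = 5 \cdot 1 = 5$)
$Z = -266$
$\left(Z + y\right)^{2} = \left(-266 + 5\right)^{2} = \left(-261\right)^{2} = 68121$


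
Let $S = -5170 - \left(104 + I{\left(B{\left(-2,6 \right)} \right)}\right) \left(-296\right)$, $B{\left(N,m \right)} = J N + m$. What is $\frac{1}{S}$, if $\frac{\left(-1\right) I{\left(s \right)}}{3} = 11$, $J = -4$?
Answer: $\frac{1}{15846} \approx 6.3107 \cdot 10^{-5}$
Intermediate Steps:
$B{\left(N,m \right)} = m - 4 N$ ($B{\left(N,m \right)} = - 4 N + m = m - 4 N$)
$I{\left(s \right)} = -33$ ($I{\left(s \right)} = \left(-3\right) 11 = -33$)
$S = 15846$ ($S = -5170 - \left(104 - 33\right) \left(-296\right) = -5170 - 71 \left(-296\right) = -5170 - -21016 = -5170 + 21016 = 15846$)
$\frac{1}{S} = \frac{1}{15846}$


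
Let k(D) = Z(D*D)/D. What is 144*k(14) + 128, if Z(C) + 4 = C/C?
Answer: 680/7 ≈ 97.143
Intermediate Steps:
Z(C) = -3 (Z(C) = -4 + C/C = -4 + 1 = -3)
k(D) = -3/D
144*k(14) + 128 = 144*(-3/14) + 128 = -216/7 + 128 = 680/7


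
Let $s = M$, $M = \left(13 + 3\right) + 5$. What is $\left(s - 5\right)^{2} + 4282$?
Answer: $4538$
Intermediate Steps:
$M = 21$ ($M = 16 + 5 = 21$)
$s = 21$
$\left(s - 5\right)^{2} + 4282 = \left(21 - 5\right)^{2} + 4282 = 16^{2} + 4282 = 256 + 4282 = 4538$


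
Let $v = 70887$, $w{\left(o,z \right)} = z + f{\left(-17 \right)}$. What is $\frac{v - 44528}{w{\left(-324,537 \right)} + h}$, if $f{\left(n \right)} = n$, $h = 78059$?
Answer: $\frac{26359}{78579} \approx 0.33545$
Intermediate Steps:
$w{\left(o,z \right)} = -17 + z$ ($w{\left(o,z \right)} = z - 17 = -17 + z$)
$\frac{v - 44528}{w{\left(-324,537 \right)} + h} = \frac{70887 - 44528}{\left(-17 + 537\right) + 78059} = \frac{26359}{520 + 78059} = \frac{26359}{78579}$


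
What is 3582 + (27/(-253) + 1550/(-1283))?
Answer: 1162286827/324599 ≈ 3580.7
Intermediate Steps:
3582 + (27/(-253) + 1550/(-1283)) = 3582 + (27*(-1/253) + 1550*(-1/1283)) = 3582 + (-27/253 - 1550/1283) = 3582 - 426791/324599 = 1162286827/324599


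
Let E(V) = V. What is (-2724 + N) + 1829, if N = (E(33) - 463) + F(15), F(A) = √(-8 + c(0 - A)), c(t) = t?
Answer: -1325 + I*√23 ≈ -1325.0 + 4.7958*I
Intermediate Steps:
F(A) = √(-8 - A) (F(A) = √(-8 + (0 - A)) = √(-8 - A))
N = -430 + I*√23 (N = (33 - 463) + √(-8 - 1*15) = -430 + √(-8 - 15) = -430 + √(-23) = -430 + I*√23 ≈ -430.0 + 4.7958*I)
(-2724 + N) + 1829 = (-2724 + (-430 + I*√23)) + 1829 = (-3154 + I*√23) + 1829 = -1325 + I*√23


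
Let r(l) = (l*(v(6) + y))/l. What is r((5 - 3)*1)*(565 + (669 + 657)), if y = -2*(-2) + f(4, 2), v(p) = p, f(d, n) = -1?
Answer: 17019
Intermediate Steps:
y = 3 (y = -2*(-2) - 1 = 4 - 1 = 3)
r(l) = 9 (r(l) = (l*(6 + 3))/l = (l*9)/l = (9*l)/l = 9)
r((5 - 3)*1)*(565 + (669 + 657)) = 9*(565 + (669 + 657)) = 9*(565 + 1326) = 9*1891 = 17019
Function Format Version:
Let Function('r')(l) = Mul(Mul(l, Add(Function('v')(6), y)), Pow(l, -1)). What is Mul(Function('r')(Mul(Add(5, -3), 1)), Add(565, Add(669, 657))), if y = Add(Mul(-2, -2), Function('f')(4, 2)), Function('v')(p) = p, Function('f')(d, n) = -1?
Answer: 17019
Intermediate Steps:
y = 3 (y = Add(Mul(-2, -2), -1) = Add(4, -1) = 3)
Function('r')(l) = 9 (Function('r')(l) = Mul(Mul(l, Add(6, 3)), Pow(l, -1)) = Mul(Mul(l, 9), Pow(l, -1)) = Mul(Mul(9, l), Pow(l, -1)) = 9)
Mul(Function('r')(Mul(Add(5, -3), 1)), Add(565, Add(669, 657))) = Mul(9, Add(565, Add(669, 657))) = Mul(9, Add(565, 1326)) = Mul(9, 1891) = 17019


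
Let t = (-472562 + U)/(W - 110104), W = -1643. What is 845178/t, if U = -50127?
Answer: 94446105966/522689 ≈ 1.8069e+5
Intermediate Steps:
t = 522689/111747 (t = (-472562 - 50127)/(-1643 - 110104) = -522689/(-111747) = -522689*(-1/111747) = 522689/111747 ≈ 4.6774)
845178/t = 845178/(522689/111747) = 845178*(111747/522689) = 94446105966/522689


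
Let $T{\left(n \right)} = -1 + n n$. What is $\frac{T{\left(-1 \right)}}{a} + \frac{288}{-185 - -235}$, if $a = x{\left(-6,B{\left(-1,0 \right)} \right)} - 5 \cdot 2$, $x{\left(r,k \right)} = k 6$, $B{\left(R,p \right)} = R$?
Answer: $\frac{144}{25} \approx 5.76$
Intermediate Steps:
$T{\left(n \right)} = -1 + n^{2}$
$x{\left(r,k \right)} = 6 k$
$a = -16$ ($a = 6 \left(-1\right) - 5 \cdot 2 = -6 - 10 = -16$)
$\frac{T{\left(-1 \right)}}{a} + \frac{288}{-185 - -235} = \frac{-1 + \left(-1\right)^{2}}{-16} + \frac{288}{-185 - -235} = \left(-1 + 1\right) \left(- \frac{1}{16}\right) + \frac{288}{-185 + 235} = 0 \left(- \frac{1}{16}\right) + \frac{288}{50} = 0 + 288 \cdot \frac{1}{50} = 0 + \frac{144}{25} = \frac{144}{25}$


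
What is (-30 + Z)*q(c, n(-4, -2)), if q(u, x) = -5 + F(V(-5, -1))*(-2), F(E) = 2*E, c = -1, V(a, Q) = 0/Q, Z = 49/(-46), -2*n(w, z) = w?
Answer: 7145/46 ≈ 155.33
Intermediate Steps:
n(w, z) = -w/2
Z = -49/46 (Z = 49*(-1/46) = -49/46 ≈ -1.0652)
V(a, Q) = 0
q(u, x) = -5 (q(u, x) = -5 + (2*0)*(-2) = -5 + 0*(-2) = -5 + 0 = -5)
(-30 + Z)*q(c, n(-4, -2)) = (-30 - 49/46)*(-5) = -1429/46*(-5) = 7145/46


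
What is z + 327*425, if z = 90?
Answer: 139065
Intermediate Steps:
z + 327*425 = 90 + 327*425 = 90 + 138975 = 139065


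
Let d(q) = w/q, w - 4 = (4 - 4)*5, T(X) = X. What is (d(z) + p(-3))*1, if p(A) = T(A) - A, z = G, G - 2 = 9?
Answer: 4/11 ≈ 0.36364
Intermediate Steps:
G = 11 (G = 2 + 9 = 11)
z = 11
p(A) = 0 (p(A) = A - A = 0)
w = 4 (w = 4 + (4 - 4)*5 = 4 + 0*5 = 4 + 0 = 4)
d(q) = 4/q
(d(z) + p(-3))*1 = (4/11 + 0)*1 = (4/11)*1 = 4/11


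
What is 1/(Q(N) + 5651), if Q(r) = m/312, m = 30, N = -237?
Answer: 52/293857 ≈ 0.00017696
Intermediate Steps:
Q(r) = 5/52 (Q(r) = 30/312 = 30*(1/312) = 5/52)
1/(Q(N) + 5651) = 1/(5/52 + 5651) = 1/(293857/52) = 52/293857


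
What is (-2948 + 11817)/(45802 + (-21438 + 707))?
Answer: 8869/25071 ≈ 0.35376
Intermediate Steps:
(-2948 + 11817)/(45802 + (-21438 + 707)) = 8869/(45802 - 20731) = 8869/25071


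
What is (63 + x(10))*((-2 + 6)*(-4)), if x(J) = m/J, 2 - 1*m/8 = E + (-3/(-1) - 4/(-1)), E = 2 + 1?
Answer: -4528/5 ≈ -905.60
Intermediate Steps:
E = 3
m = -64 (m = 16 - 8*(3 + (-3/(-1) - 4/(-1))) = 16 - 8*(3 + (-3*(-1) - 4*(-1))) = 16 - 8*(3 + (3 + 4)) = 16 - 8*(3 + 7) = 16 - 8*10 = 16 - 80 = -64)
x(J) = -64/J
(63 + x(10))*((-2 + 6)*(-4)) = (63 - 64/10)*((-2 + 6)*(-4)) = (63 - 64*⅒)*(4*(-4)) = (63 - 32/5)*(-16) = (283/5)*(-16) = -4528/5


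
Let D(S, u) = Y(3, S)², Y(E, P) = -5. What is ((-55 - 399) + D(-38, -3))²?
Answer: 184041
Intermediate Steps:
D(S, u) = 25 (D(S, u) = (-5)² = 25)
((-55 - 399) + D(-38, -3))² = ((-55 - 399) + 25)² = (-454 + 25)² = (-429)² = 184041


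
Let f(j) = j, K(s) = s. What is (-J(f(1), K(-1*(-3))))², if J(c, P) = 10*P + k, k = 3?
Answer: 1089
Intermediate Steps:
J(c, P) = 3 + 10*P (J(c, P) = 10*P + 3 = 3 + 10*P)
(-J(f(1), K(-1*(-3))))² = (-(3 + 10*(-1*(-3))))² = (-(3 + 10*3))² = (-(3 + 30))² = (-1*33)² = (-33)² = 1089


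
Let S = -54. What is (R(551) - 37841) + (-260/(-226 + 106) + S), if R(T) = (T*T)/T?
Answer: -224051/6 ≈ -37342.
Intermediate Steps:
R(T) = T (R(T) = T²/T = T)
(R(551) - 37841) + (-260/(-226 + 106) + S) = (551 - 37841) + (-260/(-226 + 106) - 54) = -37290 + (-260/(-120) - 54) = -37290 + (-260*(-1/120) - 54) = -37290 + (13/6 - 54) = -37290 - 311/6 = -224051/6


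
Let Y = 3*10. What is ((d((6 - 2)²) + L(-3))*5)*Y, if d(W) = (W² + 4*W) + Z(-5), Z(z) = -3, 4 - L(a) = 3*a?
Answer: 49500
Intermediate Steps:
L(a) = 4 - 3*a
Y = 30
d(W) = -3 + W² + 4*W (d(W) = (W² + 4*W) - 3 = -3 + W² + 4*W)
((d((6 - 2)²) + L(-3))*5)*Y = (((-3 + ((6 - 2)²)² + 4*(6 - 2)²) + (4 - 3*(-3)))*5)*30 = (((-3 + (4²)² + 4*4²) + (4 + 9))*5)*30 = (((-3 + 16² + 4*16) + 13)*5)*30 = (((-3 + 256 + 64) + 13)*5)*30 = ((317 + 13)*5)*30 = (330*5)*30 = 1650*30 = 49500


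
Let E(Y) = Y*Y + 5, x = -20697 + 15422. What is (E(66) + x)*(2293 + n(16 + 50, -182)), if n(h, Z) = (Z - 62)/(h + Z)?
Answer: -60834012/29 ≈ -2.0977e+6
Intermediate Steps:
n(h, Z) = (-62 + Z)/(Z + h)
x = -5275
E(Y) = 5 + Y**2 (E(Y) = Y**2 + 5 = 5 + Y**2)
(E(66) + x)*(2293 + n(16 + 50, -182)) = ((5 + 66**2) - 5275)*(2293 + (-62 - 182)/(-182 + (16 + 50))) = ((5 + 4356) - 5275)*(2293 - 244/(-182 + 66)) = (4361 - 5275)*(2293 - 244/(-116)) = -914*(2293 - 1/116*(-244)) = -914*(2293 + 61/29) = -914*66558/29 = -60834012/29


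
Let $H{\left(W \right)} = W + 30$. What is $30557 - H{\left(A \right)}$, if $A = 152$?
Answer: $30375$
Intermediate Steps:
$H{\left(W \right)} = 30 + W$
$30557 - H{\left(A \right)} = 30557 - \left(30 + 152\right) = 30557 - 182 = 30375$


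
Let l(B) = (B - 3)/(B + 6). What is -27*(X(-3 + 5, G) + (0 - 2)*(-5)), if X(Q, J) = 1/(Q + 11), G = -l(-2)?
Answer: -3537/13 ≈ -272.08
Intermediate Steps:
l(B) = (-3 + B)/(6 + B)
G = 5/4 (G = -(-3 - 2)/(6 - 2) = -(-5)/4 = -1*(-5/4) = 5/4 ≈ 1.2500)
X(Q, J) = 1/(11 + Q)
-27*(X(-3 + 5, G) + (0 - 2)*(-5)) = -27*(1/(11 + (-3 + 5)) + (0 - 2)*(-5)) = -27*(1/(11 + 2) - 2*(-5)) = -27*(1/13 + 10) = -27*131/13 = -3537/13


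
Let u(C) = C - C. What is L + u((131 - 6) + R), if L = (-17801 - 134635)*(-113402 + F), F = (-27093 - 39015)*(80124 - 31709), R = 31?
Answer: 487906816992792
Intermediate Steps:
F = -3200618820 (F = -66108*48415 = -3200618820)
L = 487906816992792 (L = (-17801 - 134635)*(-113402 - 3200618820) = -152436*(-3200732222) = 487906816992792)
u(C) = 0
L + u((131 - 6) + R) = 487906816992792 + 0 = 487906816992792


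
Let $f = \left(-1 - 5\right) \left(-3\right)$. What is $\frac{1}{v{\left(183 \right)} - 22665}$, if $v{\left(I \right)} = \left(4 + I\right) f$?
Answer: $- \frac{1}{19299} \approx -5.1816 \cdot 10^{-5}$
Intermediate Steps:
$f = 18$ ($f = \left(-6\right) \left(-3\right) = 18$)
$v{\left(I \right)} = 72 + 18 I$ ($v{\left(I \right)} = \left(4 + I\right) 18 = 72 + 18 I$)
$\frac{1}{v{\left(183 \right)} - 22665} = \frac{1}{\left(72 + 18 \cdot 183\right) - 22665} = \frac{1}{\left(72 + 3294\right) - 22665} = \frac{1}{3366 - 22665} = \frac{1}{-19299} = - \frac{1}{19299}$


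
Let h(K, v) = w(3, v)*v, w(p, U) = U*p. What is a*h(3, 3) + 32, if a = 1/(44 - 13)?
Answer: 1019/31 ≈ 32.871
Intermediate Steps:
h(K, v) = 3*v² (h(K, v) = (v*3)*v = (3*v)*v = 3*v²)
a = 1/31 ≈ 0.032258
a*h(3, 3) + 32 = (3*3²)/31 + 32 = (3*9)/31 + 32 = (1/31)*27 + 32 = 27/31 + 32 = 1019/31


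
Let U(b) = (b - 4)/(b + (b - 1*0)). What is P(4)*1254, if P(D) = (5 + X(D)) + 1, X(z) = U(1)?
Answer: 5643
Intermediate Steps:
U(b) = (-4 + b)/(2*b) (U(b) = (-4 + b)/(b + (b + 0)) = (-4 + b)/(b + b) = (-4 + b)/((2*b)) = (-4 + b)*(1/(2*b)) = (-4 + b)/(2*b))
X(z) = -3/2 (X(z) = (1/2)*(-4 + 1)/1 = (1/2)*1*(-3) = -3/2)
P(D) = 9/2 (P(D) = (5 - 3/2) + 1 = 7/2 + 1 = 9/2)
P(4)*1254 = (9/2)*1254 = 5643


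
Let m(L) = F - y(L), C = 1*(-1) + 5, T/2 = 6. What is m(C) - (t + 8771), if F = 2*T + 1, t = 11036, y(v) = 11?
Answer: -19793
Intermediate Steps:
T = 12 (T = 2*6 = 12)
C = 4 (C = -1 + 5 = 4)
F = 25 (F = 2*12 + 1 = 24 + 1 = 25)
m(L) = 14 (m(L) = 25 - 1*11 = 25 - 11 = 14)
m(C) - (t + 8771) = 14 - (11036 + 8771) = 14 - 1*19807 = 14 - 19807 = -19793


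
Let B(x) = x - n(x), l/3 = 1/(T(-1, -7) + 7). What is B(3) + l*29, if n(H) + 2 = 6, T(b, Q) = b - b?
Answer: 80/7 ≈ 11.429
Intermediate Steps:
T(b, Q) = 0
n(H) = 4 (n(H) = -2 + 6 = 4)
l = 3/7 (l = 3/(0 + 7) = 3/7 ≈ 0.42857)
B(x) = -4 + x (B(x) = x - 1*4 = x - 4 = -4 + x)
B(3) + l*29 = (-4 + 3) + (3/7)*29 = -1 + 87/7 = 80/7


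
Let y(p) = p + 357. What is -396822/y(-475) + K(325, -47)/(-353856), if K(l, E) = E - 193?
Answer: 1462686187/434948 ≈ 3362.9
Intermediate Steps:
K(l, E) = -193 + E
y(p) = 357 + p
-396822/y(-475) + K(325, -47)/(-353856) = -396822/(357 - 475) + (-193 - 47)/(-353856) = -396822/(-118) - 240*(-1/353856) = -396822*(-1/118) + 5/7372 = 198411/59 + 5/7372 = 1462686187/434948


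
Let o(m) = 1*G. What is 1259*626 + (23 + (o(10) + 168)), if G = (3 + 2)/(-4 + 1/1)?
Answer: 2364970/3 ≈ 7.8832e+5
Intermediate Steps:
G = -5/3 (G = 5/(-4 + 1) = 5/(-3) = 5*(-⅓) = -5/3 ≈ -1.6667)
o(m) = -5/3 (o(m) = 1*(-5/3) = -5/3)
1259*626 + (23 + (o(10) + 168)) = 1259*626 + (23 + (-5/3 + 168)) = 788134 + (23 + 499/3) = 788134 + 568/3 = 2364970/3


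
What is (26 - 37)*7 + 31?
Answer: -46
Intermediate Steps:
(26 - 37)*7 + 31 = -11*7 + 31 = -77 + 31 = -46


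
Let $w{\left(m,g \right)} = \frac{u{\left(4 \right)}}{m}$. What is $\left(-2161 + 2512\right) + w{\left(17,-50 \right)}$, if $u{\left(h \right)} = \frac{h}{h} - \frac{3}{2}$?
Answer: $\frac{11933}{34} \approx 350.97$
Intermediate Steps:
$u{\left(h \right)} = - \frac{1}{2}$ ($u{\left(h \right)} = 1 - \frac{3}{2} = - \frac{1}{2}$)
$w{\left(m,g \right)} = - \frac{1}{2 m}$
$\left(-2161 + 2512\right) + w{\left(17,-50 \right)} = \left(-2161 + 2512\right) - \frac{1}{2 \cdot 17} = 351 - \frac{1}{34} = \frac{11933}{34}$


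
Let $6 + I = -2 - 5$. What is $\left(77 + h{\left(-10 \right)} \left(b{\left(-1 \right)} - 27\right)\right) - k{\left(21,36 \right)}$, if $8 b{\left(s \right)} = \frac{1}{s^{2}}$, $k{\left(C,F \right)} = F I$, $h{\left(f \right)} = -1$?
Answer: $\frac{4575}{8} \approx 571.88$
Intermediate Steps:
$I = -13$ ($I = -6 - 7 = -13$)
$k{\left(C,F \right)} = - 13 F$ ($k{\left(C,F \right)} = F \left(-13\right) = - 13 F$)
$b{\left(s \right)} = \frac{1}{8 s^{2}}$
$\left(77 + h{\left(-10 \right)} \left(b{\left(-1 \right)} - 27\right)\right) - k{\left(21,36 \right)} = \left(77 - \left(\frac{1}{8 \cdot 1} - 27\right)\right) - \left(-13\right) 36 = \left(77 - \left(\frac{1}{8} \cdot 1 - 27\right)\right) - -468 = \left(77 - \left(\frac{1}{8} - 27\right)\right) + 468 = \left(77 - - \frac{215}{8}\right) + 468 = \left(77 + \frac{215}{8}\right) + 468 = \frac{831}{8} + 468 = \frac{4575}{8}$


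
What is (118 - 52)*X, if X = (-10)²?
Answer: 6600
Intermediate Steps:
X = 100
(118 - 52)*X = (118 - 52)*100 = 66*100 = 6600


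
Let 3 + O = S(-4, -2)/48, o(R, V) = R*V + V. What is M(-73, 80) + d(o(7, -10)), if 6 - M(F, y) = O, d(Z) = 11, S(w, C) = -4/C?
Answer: 479/24 ≈ 19.958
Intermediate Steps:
o(R, V) = V + R*V
O = -71/24 (O = -3 - 4/(-2)/48 = -3 - 4*(-½)*(1/48) = -3 + 2*(1/48) = -3 + 1/24 = -71/24 ≈ -2.9583)
M(F, y) = 215/24 (M(F, y) = 6 - 1*(-71/24) = 6 + 71/24 = 215/24)
M(-73, 80) + d(o(7, -10)) = 215/24 + 11 = 479/24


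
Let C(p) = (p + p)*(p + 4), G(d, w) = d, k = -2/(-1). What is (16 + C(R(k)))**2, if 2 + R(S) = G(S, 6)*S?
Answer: 1600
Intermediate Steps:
k = 2 (k = -2*(-1) = 2)
R(S) = -2 + S**2 (R(S) = -2 + S*S = -2 + S**2)
C(p) = 2*p*(4 + p) (C(p) = (2*p)*(4 + p) = 2*p*(4 + p))
(16 + C(R(k)))**2 = (16 + 2*(-2 + 2**2)*(4 + (-2 + 2**2)))**2 = (16 + 2*(-2 + 4)*(4 + (-2 + 4)))**2 = (16 + 2*2*(4 + 2))**2 = (16 + 2*2*6)**2 = (16 + 24)**2 = 40**2 = 1600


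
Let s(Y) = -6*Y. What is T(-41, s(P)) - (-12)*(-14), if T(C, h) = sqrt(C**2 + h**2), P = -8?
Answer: -168 + sqrt(3985) ≈ -104.87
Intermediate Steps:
T(-41, s(P)) - (-12)*(-14) = sqrt((-41)**2 + (-6*(-8))**2) - (-12)*(-14) = sqrt(1681 + 48**2) - 1*168 = sqrt(1681 + 2304) - 168 = sqrt(3985) - 168 = -168 + sqrt(3985)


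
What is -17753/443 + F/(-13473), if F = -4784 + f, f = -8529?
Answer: -233288510/5968539 ≈ -39.086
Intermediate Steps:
F = -13313 (F = -4784 - 8529 = -13313)
-17753/443 + F/(-13473) = -17753/443 - 13313/(-13473) = -17753*1/443 - 13313*(-1/13473) = -17753/443 + 13313/13473 = -233288510/5968539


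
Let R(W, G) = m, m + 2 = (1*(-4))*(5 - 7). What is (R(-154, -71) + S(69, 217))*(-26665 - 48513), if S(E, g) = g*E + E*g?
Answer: -2251731456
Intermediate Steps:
m = 6 (m = -2 + (1*(-4))*(5 - 7) = -2 - 4*(-2) = -2 + 8 = 6)
S(E, g) = 2*E*g (S(E, g) = E*g + E*g = 2*E*g)
R(W, G) = 6
(R(-154, -71) + S(69, 217))*(-26665 - 48513) = (6 + 2*69*217)*(-26665 - 48513) = (6 + 29946)*(-75178) = 29952*(-75178) = -2251731456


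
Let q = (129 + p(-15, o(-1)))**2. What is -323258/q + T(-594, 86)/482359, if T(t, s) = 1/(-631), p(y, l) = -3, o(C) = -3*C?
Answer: -49194780981679/2416077383202 ≈ -20.361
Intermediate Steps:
T(t, s) = -1/631
q = 15876 (q = (129 - 3)**2 = 126**2 = 15876)
-323258/q + T(-594, 86)/482359 = -323258/15876 - 1/631/482359 = -323258*1/15876 - 1/631*1/482359 = -161629/7938 - 1/304368529 = -49194780981679/2416077383202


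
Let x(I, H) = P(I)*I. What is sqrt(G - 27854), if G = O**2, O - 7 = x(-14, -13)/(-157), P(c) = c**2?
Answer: I*sqrt(671804597)/157 ≈ 165.09*I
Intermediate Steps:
x(I, H) = I**3 (x(I, H) = I**2*I = I**3)
O = 3843/157 (O = 7 + (-14)**3/(-157) = 7 - 2744*(-1/157) = 7 + 2744/157 = 3843/157 ≈ 24.478)
G = 14768649/24649 (G = (3843/157)**2 = 14768649/24649 ≈ 599.16)
sqrt(G - 27854) = sqrt(14768649/24649 - 27854) = sqrt(-671804597/24649) = I*sqrt(671804597)/157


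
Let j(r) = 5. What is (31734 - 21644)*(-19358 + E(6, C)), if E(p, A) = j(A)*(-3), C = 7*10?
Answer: -195473570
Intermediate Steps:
C = 70
E(p, A) = -15 (E(p, A) = 5*(-3) = -15)
(31734 - 21644)*(-19358 + E(6, C)) = (31734 - 21644)*(-19358 - 15) = 10090*(-19373) = -195473570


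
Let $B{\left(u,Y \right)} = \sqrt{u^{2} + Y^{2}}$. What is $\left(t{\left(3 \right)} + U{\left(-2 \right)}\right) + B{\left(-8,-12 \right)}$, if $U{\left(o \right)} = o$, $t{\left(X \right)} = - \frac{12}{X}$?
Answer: $-6 + 4 \sqrt{13} \approx 8.4222$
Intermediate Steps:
$B{\left(u,Y \right)} = \sqrt{Y^{2} + u^{2}}$
$\left(t{\left(3 \right)} + U{\left(-2 \right)}\right) + B{\left(-8,-12 \right)} = \left(- \frac{12}{3} - 2\right) + \sqrt{\left(-12\right)^{2} + \left(-8\right)^{2}} = \left(\left(-12\right) \frac{1}{3} - 2\right) + \sqrt{144 + 64} = \left(-4 - 2\right) + \sqrt{208} = -6 + 4 \sqrt{13}$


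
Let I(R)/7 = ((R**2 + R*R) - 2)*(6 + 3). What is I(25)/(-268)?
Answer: -19656/67 ≈ -293.37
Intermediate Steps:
I(R) = -126 + 126*R**2 (I(R) = 7*(((R**2 + R*R) - 2)*(6 + 3)) = 7*(((R**2 + R**2) - 2)*9) = 7*((2*R**2 - 2)*9) = 7*((-2 + 2*R**2)*9) = 7*(-18 + 18*R**2) = -126 + 126*R**2)
I(25)/(-268) = (-126 + 126*25**2)/(-268) = (-126 + 126*625)*(-1/268) = (-126 + 78750)*(-1/268) = 78624*(-1/268) = -19656/67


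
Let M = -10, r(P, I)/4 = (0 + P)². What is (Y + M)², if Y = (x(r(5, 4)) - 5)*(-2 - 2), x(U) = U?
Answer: 152100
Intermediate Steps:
r(P, I) = 4*P² (r(P, I) = 4*(0 + P)² = 4*P²)
Y = -380 (Y = (4*5² - 5)*(-2 - 2) = (4*25 - 5)*(-4) = (100 - 5)*(-4) = 95*(-4) = -380)
(Y + M)² = (-380 - 10)² = (-390)² = 152100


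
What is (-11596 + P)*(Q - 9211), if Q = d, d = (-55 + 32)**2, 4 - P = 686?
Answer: 106597596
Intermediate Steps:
P = -682 (P = 4 - 1*686 = 4 - 686 = -682)
d = 529 (d = (-23)**2 = 529)
Q = 529
(-11596 + P)*(Q - 9211) = (-11596 - 682)*(529 - 9211) = -12278*(-8682) = 106597596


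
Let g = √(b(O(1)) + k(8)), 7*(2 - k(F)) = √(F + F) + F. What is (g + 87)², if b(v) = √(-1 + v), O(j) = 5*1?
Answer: 52999/7 + 696*√7/7 ≈ 7834.4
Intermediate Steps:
O(j) = 5
k(F) = 2 - F/7 - √2*√F/7 (k(F) = 2 - (√(F + F) + F)/7 = 2 - (√(2*F) + F)/7 = 2 - (√2*√F + F)/7 = 2 - (F + √2*√F)/7 = 2 + (-F/7 - √2*√F/7) = 2 - F/7 - √2*√F/7)
g = 4*√7/7 (g = √(√(-1 + 5) + (2 - ⅐*8 - √2*√8/7)) = √(√4 + (2 - 8/7 - √2*2*√2/7)) = √(2 + (2 - 8/7 - 4/7)) = √(2 + 2/7) = √(16/7) = 4*√7/7 ≈ 1.5119)
(g + 87)² = (4*√7/7 + 87)² = (87 + 4*√7/7)²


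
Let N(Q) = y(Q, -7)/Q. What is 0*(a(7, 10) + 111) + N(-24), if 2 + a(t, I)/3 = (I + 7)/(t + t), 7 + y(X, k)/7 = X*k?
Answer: -1127/24 ≈ -46.958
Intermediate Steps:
y(X, k) = -49 + 7*X*k (y(X, k) = -49 + 7*(X*k) = -49 + 7*X*k)
N(Q) = (-49 - 49*Q)/Q (N(Q) = (-49 + 7*Q*(-7))/Q = (-49 - 49*Q)/Q)
a(t, I) = -6 + 3*(7 + I)/(2*t) (a(t, I) = -6 + 3*((I + 7)/(t + t)) = -6 + 3*((7 + I)/((2*t))) = -6 + 3*((7 + I)*(1/(2*t))) = -6 + 3*((7 + I)/(2*t)) = -6 + 3*(7 + I)/(2*t))
0*(a(7, 10) + 111) + N(-24) = 0*((3/2)*(7 + 10 - 4*7)/7 + 111) + (-49 - 49/(-24)) = 0*((3/2)*(⅐)*(7 + 10 - 28) + 111) + (-49 - 49*(-1/24)) = 0*((3/2)*(⅐)*(-11) + 111) + (-49 + 49/24) = 0*(-33/14 + 111) - 1127/24 = 0*(1521/14) - 1127/24 = 0 - 1127/24 = -1127/24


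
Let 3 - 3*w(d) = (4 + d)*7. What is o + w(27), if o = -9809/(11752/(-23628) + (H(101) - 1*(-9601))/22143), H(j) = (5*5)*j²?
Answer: -126351653303/136189968 ≈ -927.76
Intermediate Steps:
H(j) = 25*j²
w(d) = -25/3 - 7*d/3 (w(d) = 1 - (4 + d)*7/3 = 1 - (28 + 7*d)/3 = 1 + (-28/3 - 7*d/3) = -25/3 - 7*d/3)
o = -38878922973/45396656 (o = -9809/(11752/(-23628) + (25*101² - 1*(-9601))/22143) = -9809/(11752*(-1/23628) + (25*10201 + 9601)*(1/22143)) = -9809/(-2938/5907 + (255025 + 9601)*(1/22143)) = -9809/(-2938/5907 + 264626*(1/22143)) = -9809/(-2938/5907 + 264626/22143) = -9809/45396656/3963597 = -9809*3963597/45396656 = -38878922973/45396656 ≈ -856.43)
o + w(27) = -38878922973/45396656 + (-25/3 - 7/3*27) = -38878922973/45396656 + (-25/3 - 63) = -38878922973/45396656 - 214/3 = -126351653303/136189968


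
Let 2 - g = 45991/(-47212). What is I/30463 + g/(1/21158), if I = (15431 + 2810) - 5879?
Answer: 111183203561/1766854 ≈ 62927.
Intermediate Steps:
I = 12362 (I = 18241 - 5879 = 12362)
g = 345/116 (g = 2 - 45991/(-47212) = 2 - 45991*(-1)/47212 = 2 - 1*(-113/116) = 2 + 113/116 = 345/116 ≈ 2.9741)
I/30463 + g/(1/21158) = 12362/30463 + 345/(116*(1/21158)) = 12362*(1/30463) + 345/(116*(1/21158)) = 12362/30463 + (345/116)*21158 = 12362/30463 + 3649755/58 = 111183203561/1766854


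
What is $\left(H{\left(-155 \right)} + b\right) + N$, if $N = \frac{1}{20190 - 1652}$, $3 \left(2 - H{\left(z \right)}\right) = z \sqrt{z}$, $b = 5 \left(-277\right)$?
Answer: $- \frac{25638053}{18538} + \frac{155 i \sqrt{155}}{3} \approx -1383.0 + 643.25 i$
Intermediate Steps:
$b = -1385$
$H{\left(z \right)} = 2 - \frac{z^{\frac{3}{2}}}{3}$ ($H{\left(z \right)} = 2 - \frac{z \sqrt{z}}{3} = 2 - \frac{z^{\frac{3}{2}}}{3}$)
$N = \frac{1}{18538} \approx 5.3943 \cdot 10^{-5}$
$\left(H{\left(-155 \right)} + b\right) + N = \left(\left(2 - \frac{\left(-155\right)^{\frac{3}{2}}}{3}\right) - 1385\right) + \frac{1}{18538} = \left(\left(2 - \frac{\left(-155\right) i \sqrt{155}}{3}\right) - 1385\right) + \frac{1}{18538} = \left(\left(2 + \frac{155 i \sqrt{155}}{3}\right) - 1385\right) + \frac{1}{18538} = \left(-1383 + \frac{155 i \sqrt{155}}{3}\right) + \frac{1}{18538} = - \frac{25638053}{18538} + \frac{155 i \sqrt{155}}{3}$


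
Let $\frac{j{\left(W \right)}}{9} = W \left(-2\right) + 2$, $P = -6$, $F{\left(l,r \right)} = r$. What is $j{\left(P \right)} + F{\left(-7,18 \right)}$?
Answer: $144$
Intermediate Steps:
$j{\left(W \right)} = 18 - 18 W$ ($j{\left(W \right)} = 9 \left(W \left(-2\right) + 2\right) = 9 \left(- 2 W + 2\right) = 9 \left(2 - 2 W\right) = 18 - 18 W$)
$j{\left(P \right)} + F{\left(-7,18 \right)} = \left(18 - -108\right) + 18 = \left(18 + 108\right) + 18 = 126 + 18 = 144$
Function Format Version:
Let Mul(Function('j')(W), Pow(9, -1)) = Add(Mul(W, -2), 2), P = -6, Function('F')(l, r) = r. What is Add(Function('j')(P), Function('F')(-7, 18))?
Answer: 144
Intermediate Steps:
Function('j')(W) = Add(18, Mul(-18, W)) (Function('j')(W) = Mul(9, Add(Mul(W, -2), 2)) = Mul(9, Add(Mul(-2, W), 2)) = Mul(9, Add(2, Mul(-2, W))) = Add(18, Mul(-18, W)))
Add(Function('j')(P), Function('F')(-7, 18)) = Add(Add(18, Mul(-18, -6)), 18) = Add(Add(18, 108), 18) = Add(126, 18) = 144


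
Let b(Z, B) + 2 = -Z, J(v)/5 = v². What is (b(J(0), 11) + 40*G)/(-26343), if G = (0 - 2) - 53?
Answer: 734/8781 ≈ 0.083590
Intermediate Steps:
J(v) = 5*v²
b(Z, B) = -2 - Z
G = -55 (G = -2 - 53 = -55)
(b(J(0), 11) + 40*G)/(-26343) = ((-2 - 5*0²) + 40*(-55))/(-26343) = ((-2 - 5*0) - 2200)*(-1/26343) = ((-2 - 1*0) - 2200)*(-1/26343) = ((-2 + 0) - 2200)*(-1/26343) = (-2 - 2200)*(-1/26343) = -2202*(-1/26343) = 734/8781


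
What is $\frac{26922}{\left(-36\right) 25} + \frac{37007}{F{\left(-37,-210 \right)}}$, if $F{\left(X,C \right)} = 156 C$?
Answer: $- \frac{5084839}{163800} \approx -31.043$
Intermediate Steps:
$\frac{26922}{\left(-36\right) 25} + \frac{37007}{F{\left(-37,-210 \right)}} = \frac{26922}{\left(-36\right) 25} + \frac{37007}{156 \left(-210\right)} = \frac{26922}{-900} + \frac{37007}{-32760} = 26922 \left(- \frac{1}{900}\right) + 37007 \left(- \frac{1}{32760}\right) = - \frac{4487}{150} - \frac{37007}{32760} = - \frac{5084839}{163800}$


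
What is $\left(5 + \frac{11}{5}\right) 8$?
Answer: $\frac{288}{5} \approx 57.6$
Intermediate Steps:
$\left(5 + \frac{11}{5}\right) 8 = \frac{36}{5} \cdot 8 = \frac{288}{5}$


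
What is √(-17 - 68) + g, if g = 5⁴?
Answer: 625 + I*√85 ≈ 625.0 + 9.2195*I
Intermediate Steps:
g = 625
√(-17 - 68) + g = √(-17 - 68) + 625 = √(-85) + 625 = I*√85 + 625 = 625 + I*√85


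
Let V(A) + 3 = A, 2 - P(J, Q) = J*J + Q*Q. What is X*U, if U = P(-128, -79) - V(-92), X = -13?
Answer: 292864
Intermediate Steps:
P(J, Q) = 2 - J² - Q² (P(J, Q) = 2 - (J*J + Q*Q) = 2 - (J² + Q²) = 2 + (-J² - Q²) = 2 - J² - Q²)
V(A) = -3 + A
U = -22528 (U = (2 - 1*(-128)² - 1*(-79)²) - (-3 - 92) = (2 - 1*16384 - 1*6241) - 1*(-95) = (2 - 16384 - 6241) + 95 = -22623 + 95 = -22528)
X*U = -13*(-22528) = 292864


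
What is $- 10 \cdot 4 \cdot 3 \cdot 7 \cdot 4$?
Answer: $-3360$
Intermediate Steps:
$- 10 \cdot 4 \cdot 3 \cdot 7 \cdot 4 = \left(-10\right) 12 \cdot 28 = \left(-120\right) 28 = -3360$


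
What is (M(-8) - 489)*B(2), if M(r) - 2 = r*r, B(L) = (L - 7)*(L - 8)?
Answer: -12690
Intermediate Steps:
B(L) = (-8 + L)*(-7 + L) (B(L) = (-7 + L)*(-8 + L) = (-8 + L)*(-7 + L))
M(r) = 2 + r² (M(r) = 2 + r*r = 2 + r²)
(M(-8) - 489)*B(2) = ((2 + (-8)²) - 489)*(56 + 2² - 15*2) = ((2 + 64) - 489)*(56 + 4 - 30) = (66 - 489)*30 = -423*30 = -12690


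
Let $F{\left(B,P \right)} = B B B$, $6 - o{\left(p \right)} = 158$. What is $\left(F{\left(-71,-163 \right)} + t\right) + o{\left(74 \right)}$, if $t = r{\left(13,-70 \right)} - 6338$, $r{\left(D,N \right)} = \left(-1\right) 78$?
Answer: $-364479$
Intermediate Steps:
$o{\left(p \right)} = -152$ ($o{\left(p \right)} = 6 - 158 = -152$)
$r{\left(D,N \right)} = -78$
$t = -6416$ ($t = -78 - 6338 = -6416$)
$F{\left(B,P \right)} = B^{3}$ ($F{\left(B,P \right)} = B^{2} B = B^{3}$)
$\left(F{\left(-71,-163 \right)} + t\right) + o{\left(74 \right)} = \left(\left(-71\right)^{3} - 6416\right) - 152 = \left(-357911 - 6416\right) - 152 = -364327 - 152 = -364479$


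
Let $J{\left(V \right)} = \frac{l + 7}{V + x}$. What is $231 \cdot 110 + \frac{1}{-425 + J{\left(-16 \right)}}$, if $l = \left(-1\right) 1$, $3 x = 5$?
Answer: $\frac{464825087}{18293} \approx 25410.0$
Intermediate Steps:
$x = \frac{5}{3}$ ($x = \frac{1}{3} \cdot 5 = \frac{5}{3} \approx 1.6667$)
$l = -1$
$J{\left(V \right)} = \frac{6}{\frac{5}{3} + V}$ ($J{\left(V \right)} = \frac{-1 + 7}{V + \frac{5}{3}} = \frac{6}{\frac{5}{3} + V}$)
$231 \cdot 110 + \frac{1}{-425 + J{\left(-16 \right)}} = 231 \cdot 110 + \frac{1}{-425 + \frac{18}{5 + 3 \left(-16\right)}} = 25410 + \frac{1}{-425 + \frac{18}{5 - 48}} = 25410 + \frac{1}{-425 + \frac{18}{-43}} = 25410 + \frac{1}{-425 + 18 \left(- \frac{1}{43}\right)} = 25410 + \frac{1}{-425 - \frac{18}{43}} = 25410 + \frac{1}{- \frac{18293}{43}} = 25410 - \frac{43}{18293} = \frac{464825087}{18293}$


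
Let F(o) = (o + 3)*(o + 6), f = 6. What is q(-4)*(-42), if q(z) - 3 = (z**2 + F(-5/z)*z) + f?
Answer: 8253/2 ≈ 4126.5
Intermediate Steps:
F(o) = (3 + o)*(6 + o)
q(z) = 9 + z**2 + z*(18 - 45/z + 25/z**2) (q(z) = 3 + ((z**2 + (18 + (-5/z)**2 + 9*(-5/z))*z) + 6) = 3 + ((z**2 + (18 + 25/z**2 - 45/z)*z) + 6) = 3 + ((z**2 + (18 - 45/z + 25/z**2)*z) + 6) = 3 + ((z**2 + z*(18 - 45/z + 25/z**2)) + 6) = 3 + (6 + z**2 + z*(18 - 45/z + 25/z**2)) = 9 + z**2 + z*(18 - 45/z + 25/z**2))
q(-4)*(-42) = (-36 + (-4)**2 + 18*(-4) + 25/(-4))*(-42) = (-36 + 16 - 72 + 25*(-1/4))*(-42) = (-36 + 16 - 72 - 25/4)*(-42) = -393/4*(-42) = 8253/2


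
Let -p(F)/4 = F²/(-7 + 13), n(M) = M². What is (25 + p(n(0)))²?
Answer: 625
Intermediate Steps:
p(F) = -2*F²/3 (p(F) = -4*F²/(-7 + 13) = -4*F²/6 = -2*F²/3)
(25 + p(n(0)))² = (25 - 2*(0²)²/3)² = (25 - ⅔*0²)² = (25 - ⅔*0)² = (25 + 0)² = 25² = 625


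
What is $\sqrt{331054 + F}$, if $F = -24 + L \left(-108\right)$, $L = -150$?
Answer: $\sqrt{347230} \approx 589.26$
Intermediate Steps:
$F = 16176$ ($F = -24 - -16200 = -24 + 16200 = 16176$)
$\sqrt{331054 + F} = \sqrt{331054 + 16176} = \sqrt{347230}$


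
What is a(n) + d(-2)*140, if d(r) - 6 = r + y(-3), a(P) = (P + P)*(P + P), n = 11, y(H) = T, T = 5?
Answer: 1744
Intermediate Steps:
y(H) = 5
a(P) = 4*P² (a(P) = (2*P)*(2*P) = 4*P²)
d(r) = 11 + r (d(r) = 6 + (r + 5) = 6 + (5 + r) = 11 + r)
a(n) + d(-2)*140 = 4*11² + (11 - 2)*140 = 4*121 + 9*140 = 484 + 1260 = 1744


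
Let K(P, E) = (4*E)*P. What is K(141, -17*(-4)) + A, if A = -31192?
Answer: 7160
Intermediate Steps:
K(P, E) = 4*E*P
K(141, -17*(-4)) + A = 4*(-17*(-4))*141 - 31192 = 4*68*141 - 31192 = 38352 - 31192 = 7160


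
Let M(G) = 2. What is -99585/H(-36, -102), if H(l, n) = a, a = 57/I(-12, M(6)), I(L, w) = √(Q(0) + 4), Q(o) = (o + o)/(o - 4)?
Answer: -66390/19 ≈ -3494.2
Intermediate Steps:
Q(o) = 2*o/(-4 + o) (Q(o) = (2*o)/(-4 + o) = 2*o/(-4 + o))
I(L, w) = 2 (I(L, w) = √(2*0/(-4 + 0) + 4) = √(2*0/(-4) + 4) = √(2*0*(-¼) + 4) = √(0 + 4) = √4 = 2)
a = 57/2 ≈ 28.500
H(l, n) = 57/2
-99585/H(-36, -102) = -99585/57/2 = -99585*2/57 = -66390/19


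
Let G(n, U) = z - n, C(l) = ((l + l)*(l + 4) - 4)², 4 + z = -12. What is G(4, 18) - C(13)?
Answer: -191864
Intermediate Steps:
z = -16 (z = -4 - 12 = -16)
C(l) = (-4 + 2*l*(4 + l))² (C(l) = ((2*l)*(4 + l) - 4)² = (2*l*(4 + l) - 4)² = (-4 + 2*l*(4 + l))²)
G(n, U) = -16 - n
G(4, 18) - C(13) = (-16 - 1*4) - 4*(-2 + 13² + 4*13)² = (-16 - 4) - 4*(-2 + 169 + 52)² = -20 - 4*219² = -20 - 4*47961 = -20 - 1*191844 = -20 - 191844 = -191864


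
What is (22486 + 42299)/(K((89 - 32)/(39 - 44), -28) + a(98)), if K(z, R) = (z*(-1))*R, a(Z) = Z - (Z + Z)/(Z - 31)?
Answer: -3100425/10726 ≈ -289.06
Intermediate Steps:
a(Z) = Z - 2*Z/(-31 + Z)
K(z, R) = -R*z (K(z, R) = (-z)*R = -R*z)
(22486 + 42299)/(K((89 - 32)/(39 - 44), -28) + a(98)) = (22486 + 42299)/(-1*(-28)*(89 - 32)/(39 - 44) + 98*(-33 + 98)/(-31 + 98)) = 64785/(-1*(-28)*57/(-5) + 98*65/67) = 64785/(-1*(-28)*57*(-⅕) + 98*(1/67)*65) = 64785/(-1*(-28)*(-57/5) + 6370/67) = 64785/(-1596/5 + 6370/67) = 64785/(-75082/335) = 64785*(-335/75082) = -3100425/10726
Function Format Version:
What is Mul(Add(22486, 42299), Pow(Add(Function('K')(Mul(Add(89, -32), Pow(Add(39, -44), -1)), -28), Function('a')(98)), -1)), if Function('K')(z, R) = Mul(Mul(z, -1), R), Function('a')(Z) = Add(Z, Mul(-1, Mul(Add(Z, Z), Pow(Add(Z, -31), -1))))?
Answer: Rational(-3100425, 10726) ≈ -289.06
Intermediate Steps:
Function('a')(Z) = Add(Z, Mul(-2, Z, Pow(Add(-31, Z), -1))) (Function('a')(Z) = Add(Z, Mul(-1, Mul(Mul(2, Z), Pow(Add(-31, Z), -1)))) = Add(Z, Mul(-1, Mul(2, Z, Pow(Add(-31, Z), -1)))) = Add(Z, Mul(-2, Z, Pow(Add(-31, Z), -1))))
Function('K')(z, R) = Mul(-1, R, z) (Function('K')(z, R) = Mul(Mul(-1, z), R) = Mul(-1, R, z))
Mul(Add(22486, 42299), Pow(Add(Function('K')(Mul(Add(89, -32), Pow(Add(39, -44), -1)), -28), Function('a')(98)), -1)) = Mul(Add(22486, 42299), Pow(Add(Mul(-1, -28, Mul(Add(89, -32), Pow(Add(39, -44), -1))), Mul(98, Pow(Add(-31, 98), -1), Add(-33, 98))), -1)) = Mul(64785, Pow(Add(Mul(-1, -28, Mul(57, Pow(-5, -1))), Mul(98, Pow(67, -1), 65)), -1)) = Mul(64785, Pow(Add(Mul(-1, -28, Mul(57, Rational(-1, 5))), Mul(98, Rational(1, 67), 65)), -1)) = Mul(64785, Pow(Add(Mul(-1, -28, Rational(-57, 5)), Rational(6370, 67)), -1)) = Mul(64785, Pow(Add(Rational(-1596, 5), Rational(6370, 67)), -1)) = Mul(64785, Pow(Rational(-75082, 335), -1)) = Mul(64785, Rational(-335, 75082)) = Rational(-3100425, 10726)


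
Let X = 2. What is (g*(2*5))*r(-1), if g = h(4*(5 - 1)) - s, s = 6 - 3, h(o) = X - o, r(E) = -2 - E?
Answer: 170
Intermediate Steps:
h(o) = 2 - o
s = 3
g = -17 (g = (2 - 4*(5 - 1)) - 1*3 = (2 - 4*4) - 3 = (2 - 1*16) - 3 = (2 - 16) - 3 = -14 - 3 = -17)
(g*(2*5))*r(-1) = (-34*5)*(-2 - 1*(-1)) = (-17*10)*(-2 + 1) = -170*(-1) = 170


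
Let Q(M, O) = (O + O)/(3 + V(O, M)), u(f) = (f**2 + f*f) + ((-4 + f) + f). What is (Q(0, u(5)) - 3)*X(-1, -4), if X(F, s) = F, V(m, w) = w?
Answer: -103/3 ≈ -34.333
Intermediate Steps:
u(f) = -4 + 2*f + 2*f**2 (u(f) = (f**2 + f**2) + (-4 + 2*f) = 2*f**2 + (-4 + 2*f) = -4 + 2*f + 2*f**2)
Q(M, O) = 2*O/(3 + M) (Q(M, O) = (O + O)/(3 + M) = (2*O)/(3 + M) = 2*O/(3 + M))
(Q(0, u(5)) - 3)*X(-1, -4) = (2*(-4 + 2*5 + 2*5**2)/(3 + 0) - 3)*(-1) = (2*(-4 + 10 + 2*25)/3 - 3)*(-1) = (2*(-4 + 10 + 50)*(1/3) - 3)*(-1) = (2*56*(1/3) - 3)*(-1) = (112/3 - 3)*(-1) = (103/3)*(-1) = -103/3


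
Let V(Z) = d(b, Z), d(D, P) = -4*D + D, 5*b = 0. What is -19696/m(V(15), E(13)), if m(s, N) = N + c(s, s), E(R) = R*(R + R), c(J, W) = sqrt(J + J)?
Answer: -9848/169 ≈ -58.272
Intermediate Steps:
b = 0 (b = (1/5)*0 = 0)
d(D, P) = -3*D
V(Z) = 0 (V(Z) = -3*0 = 0)
c(J, W) = sqrt(2)*sqrt(J) (c(J, W) = sqrt(2*J) = sqrt(2)*sqrt(J))
E(R) = 2*R**2 (E(R) = R*(2*R) = 2*R**2)
m(s, N) = N + sqrt(2)*sqrt(s)
-19696/m(V(15), E(13)) = -19696/(2*13**2 + sqrt(2)*sqrt(0)) = -19696/(2*169 + sqrt(2)*0) = -19696/(338 + 0) = -19696/338 = -19696*1/338 = -9848/169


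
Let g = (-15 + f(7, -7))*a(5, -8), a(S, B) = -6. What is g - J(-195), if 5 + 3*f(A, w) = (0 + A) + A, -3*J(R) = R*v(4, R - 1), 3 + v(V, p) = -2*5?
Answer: 917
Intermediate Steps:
v(V, p) = -13 (v(V, p) = -3 - 2*5 = -3 - 10 = -13)
J(R) = 13*R/3 (J(R) = -R*(-13)/3 = -(-13)*R/3 = 13*R/3)
f(A, w) = -5/3 + 2*A/3 (f(A, w) = -5/3 + ((0 + A) + A)/3 = -5/3 + (A + A)/3 = -5/3 + (2*A)/3 = -5/3 + 2*A/3)
g = 72 (g = (-15 + (-5/3 + (⅔)*7))*(-6) = (-15 + (-5/3 + 14/3))*(-6) = (-15 + 3)*(-6) = -12*(-6) = 72)
g - J(-195) = 72 - 13*(-195)/3 = 72 - 1*(-845) = 72 + 845 = 917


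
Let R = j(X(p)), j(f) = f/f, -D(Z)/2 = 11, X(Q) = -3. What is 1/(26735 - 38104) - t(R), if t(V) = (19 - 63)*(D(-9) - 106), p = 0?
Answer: -64030209/11369 ≈ -5632.0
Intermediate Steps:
D(Z) = -22 (D(Z) = -2*11 = -22)
j(f) = 1
R = 1
t(V) = 5632 (t(V) = (19 - 63)*(-22 - 106) = -44*(-128) = 5632)
1/(26735 - 38104) - t(R) = 1/(26735 - 38104) - 1*5632 = 1/(-11369) - 5632 = -1/11369 - 5632 = -64030209/11369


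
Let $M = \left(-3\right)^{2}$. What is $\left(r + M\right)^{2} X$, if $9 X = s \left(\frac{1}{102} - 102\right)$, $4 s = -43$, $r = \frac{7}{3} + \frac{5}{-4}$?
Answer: $\frac{6549343889}{528768} \approx 12386.0$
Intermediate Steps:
$r = \frac{13}{12}$ ($r = 7 \cdot \frac{1}{3} + 5 \left(- \frac{1}{4}\right) = \frac{7}{3} - \frac{5}{4} = \frac{13}{12} \approx 1.0833$)
$s = - \frac{43}{4}$ ($s = \frac{1}{4} \left(-43\right) = - \frac{43}{4} \approx -10.75$)
$M = 9$
$X = \frac{447329}{3672}$ ($X = \frac{\left(- \frac{43}{4}\right) \left(\frac{1}{102} - 102\right)}{9} = \frac{\left(- \frac{43}{4}\right) \left(- \frac{10403}{102}\right)}{9} = \frac{1}{9} \cdot \frac{447329}{408} = \frac{447329}{3672} \approx 121.82$)
$\left(r + M\right)^{2} X = \left(\frac{13}{12} + 9\right)^{2} \cdot \frac{447329}{3672} = \left(\frac{121}{12}\right)^{2} \cdot \frac{447329}{3672} = \frac{14641}{144} \cdot \frac{447329}{3672} = \frac{6549343889}{528768}$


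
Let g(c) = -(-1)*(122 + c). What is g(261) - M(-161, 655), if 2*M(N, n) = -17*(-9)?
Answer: 613/2 ≈ 306.50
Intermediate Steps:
M(N, n) = 153/2 (M(N, n) = (-17*(-9))/2 = (½)*153 = 153/2)
g(c) = 122 + c (g(c) = -(-122 - c) = 122 + c)
g(261) - M(-161, 655) = (122 + 261) - 1*153/2 = 383 - 153/2 = 613/2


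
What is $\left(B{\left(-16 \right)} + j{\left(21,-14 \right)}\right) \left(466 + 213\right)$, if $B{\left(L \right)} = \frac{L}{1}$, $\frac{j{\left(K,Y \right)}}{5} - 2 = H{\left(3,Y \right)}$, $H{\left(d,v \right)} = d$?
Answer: $6111$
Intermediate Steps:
$j{\left(K,Y \right)} = 25$ ($j{\left(K,Y \right)} = 10 + 5 \cdot 3 = 10 + 15 = 25$)
$B{\left(L \right)} = L$ ($B{\left(L \right)} = L 1 = L$)
$\left(B{\left(-16 \right)} + j{\left(21,-14 \right)}\right) \left(466 + 213\right) = \left(-16 + 25\right) \left(466 + 213\right) = 9 \cdot 679 = 6111$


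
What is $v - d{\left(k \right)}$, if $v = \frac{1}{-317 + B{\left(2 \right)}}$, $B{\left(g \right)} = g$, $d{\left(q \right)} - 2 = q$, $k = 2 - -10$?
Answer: $- \frac{4411}{315} \approx -14.003$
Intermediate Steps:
$k = 12$ ($k = 2 + 10 = 12$)
$d{\left(q \right)} = 2 + q$
$v = - \frac{1}{315}$ ($v = \frac{1}{-317 + 2} = \frac{1}{-315} = - \frac{1}{315} \approx -0.0031746$)
$v - d{\left(k \right)} = - \frac{1}{315} - \left(2 + 12\right) = - \frac{1}{315} - 14 = - \frac{4411}{315}$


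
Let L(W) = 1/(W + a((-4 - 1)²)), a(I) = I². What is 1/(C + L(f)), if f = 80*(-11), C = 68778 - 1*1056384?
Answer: -255/251839531 ≈ -1.0125e-6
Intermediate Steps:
C = -987606 (C = 68778 - 1056384 = -987606)
f = -880
L(W) = 1/(625 + W) (L(W) = 1/(W + ((-4 - 1)²)²) = 1/(W + ((-5)²)²) = 1/(W + 25²) = 1/(W + 625) = 1/(625 + W))
1/(C + L(f)) = 1/(-987606 + 1/(625 - 880)) = 1/(-987606 + 1/(-255)) = 1/(-987606 - 1/255) = 1/(-251839531/255) = -255/251839531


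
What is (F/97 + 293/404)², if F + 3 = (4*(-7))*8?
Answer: 4005244369/1535699344 ≈ 2.6081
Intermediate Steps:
F = -227 (F = -3 + (4*(-7))*8 = -3 - 28*8 = -3 - 224 = -227)
(F/97 + 293/404)² = (-227/97 + 293/404)² = (-63287/39188)² = 4005244369/1535699344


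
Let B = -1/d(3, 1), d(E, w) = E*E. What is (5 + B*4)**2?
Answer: 1681/81 ≈ 20.753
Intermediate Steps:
d(E, w) = E**2
B = -1/9 (B = -1/(3**2) = -1/9 ≈ -0.11111)
(5 + B*4)**2 = (5 - 1/9*4)**2 = (5 - 4/9)**2 = (41/9)**2 = 1681/81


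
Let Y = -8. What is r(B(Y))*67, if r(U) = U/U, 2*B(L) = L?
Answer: 67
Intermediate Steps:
B(L) = L/2
r(U) = 1
r(B(Y))*67 = 1*67 = 67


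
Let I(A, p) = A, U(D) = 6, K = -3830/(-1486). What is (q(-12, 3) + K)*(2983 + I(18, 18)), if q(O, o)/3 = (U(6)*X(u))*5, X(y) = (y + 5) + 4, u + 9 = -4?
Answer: -796960565/743 ≈ -1.0726e+6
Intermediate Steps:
u = -13 (u = -9 - 4 = -13)
K = 1915/743 (K = -3830*(-1/1486) = 1915/743 ≈ 2.5774)
X(y) = 9 + y (X(y) = (5 + y) + 4 = 9 + y)
q(O, o) = -360 (q(O, o) = 3*((6*(9 - 13))*5) = 3*((6*(-4))*5) = 3*(-24*5) = 3*(-120) = -360)
(q(-12, 3) + K)*(2983 + I(18, 18)) = (-360 + 1915/743)*(2983 + 18) = -265565/743*3001 = -796960565/743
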